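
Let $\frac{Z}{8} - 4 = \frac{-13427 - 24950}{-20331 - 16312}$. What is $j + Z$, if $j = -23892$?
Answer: $- \frac{873994964}{36643} \approx -23852.0$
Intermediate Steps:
$Z = \frac{1479592}{36643}$ ($Z = 32 + 8 \frac{-13427 - 24950}{-20331 - 16312} = 32 + 8 \left(- \frac{38377}{-36643}\right) = 32 + 8 \left(\left(-38377\right) \left(- \frac{1}{36643}\right)\right) = 32 + 8 \cdot \frac{38377}{36643} = 32 + \frac{307016}{36643} = \frac{1479592}{36643} \approx 40.379$)
$j + Z = -23892 + \frac{1479592}{36643} = - \frac{873994964}{36643}$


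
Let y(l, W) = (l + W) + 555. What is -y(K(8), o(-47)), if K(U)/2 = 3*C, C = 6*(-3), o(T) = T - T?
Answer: -447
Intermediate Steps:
o(T) = 0
C = -18
K(U) = -108 (K(U) = 2*(3*(-18)) = 2*(-54) = -108)
y(l, W) = 555 + W + l (y(l, W) = (W + l) + 555 = 555 + W + l)
-y(K(8), o(-47)) = -(555 + 0 - 108) = -1*447 = -447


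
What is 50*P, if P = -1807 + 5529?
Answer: 186100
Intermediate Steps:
P = 3722
50*P = 50*3722 = 186100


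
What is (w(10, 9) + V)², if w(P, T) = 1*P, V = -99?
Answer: 7921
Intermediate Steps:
w(P, T) = P
(w(10, 9) + V)² = (10 - 99)² = (-89)² = 7921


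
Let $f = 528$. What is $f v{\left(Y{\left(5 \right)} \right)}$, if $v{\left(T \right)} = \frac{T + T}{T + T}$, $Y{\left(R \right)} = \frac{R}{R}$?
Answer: $528$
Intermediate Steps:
$Y{\left(R \right)} = 1$
$v{\left(T \right)} = 1$ ($v{\left(T \right)} = \frac{2 T}{2 T} = 2 T \frac{1}{2 T} = 1$)
$f v{\left(Y{\left(5 \right)} \right)} = 528 \cdot 1 = 528$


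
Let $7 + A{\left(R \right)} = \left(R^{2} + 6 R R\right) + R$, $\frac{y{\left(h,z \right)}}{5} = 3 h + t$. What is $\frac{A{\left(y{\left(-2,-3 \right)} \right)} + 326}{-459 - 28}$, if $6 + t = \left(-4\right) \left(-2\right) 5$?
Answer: $- \frac{137659}{487} \approx -282.67$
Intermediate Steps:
$t = 34$ ($t = -6 + \left(-4\right) \left(-2\right) 5 = -6 + 8 \cdot 5 = -6 + 40 = 34$)
$y{\left(h,z \right)} = 170 + 15 h$ ($y{\left(h,z \right)} = 5 \left(3 h + 34\right) = 5 \left(34 + 3 h\right) = 170 + 15 h$)
$A{\left(R \right)} = -7 + R + 7 R^{2}$ ($A{\left(R \right)} = -7 + \left(\left(R^{2} + 6 R R\right) + R\right) = -7 + \left(\left(R^{2} + 6 R^{2}\right) + R\right) = -7 + \left(7 R^{2} + R\right) = -7 + \left(R + 7 R^{2}\right) = -7 + R + 7 R^{2}$)
$\frac{A{\left(y{\left(-2,-3 \right)} \right)} + 326}{-459 - 28} = \frac{\left(-7 + \left(170 + 15 \left(-2\right)\right) + 7 \left(170 + 15 \left(-2\right)\right)^{2}\right) + 326}{-459 - 28} = \frac{\left(-7 + \left(170 - 30\right) + 7 \left(170 - 30\right)^{2}\right) + 326}{-487} = \left(\left(-7 + 140 + 7 \cdot 140^{2}\right) + 326\right) \left(- \frac{1}{487}\right) = \left(\left(-7 + 140 + 7 \cdot 19600\right) + 326\right) \left(- \frac{1}{487}\right) = \left(\left(-7 + 140 + 137200\right) + 326\right) \left(- \frac{1}{487}\right) = \left(137333 + 326\right) \left(- \frac{1}{487}\right) = 137659 \left(- \frac{1}{487}\right) = - \frac{137659}{487}$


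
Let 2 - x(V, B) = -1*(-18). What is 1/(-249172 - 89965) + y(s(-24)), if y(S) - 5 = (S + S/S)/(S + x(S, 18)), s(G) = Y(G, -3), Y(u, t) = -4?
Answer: 34931091/6782740 ≈ 5.1500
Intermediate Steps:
x(V, B) = -16 (x(V, B) = 2 - (-1)*(-18) = 2 - 1*18 = 2 - 18 = -16)
s(G) = -4
y(S) = 5 + (1 + S)/(-16 + S) (y(S) = 5 + (S + S/S)/(S - 16) = 5 + (S + 1)/(-16 + S) = 5 + (1 + S)/(-16 + S))
1/(-249172 - 89965) + y(s(-24)) = 1/(-249172 - 89965) + (-79 + 6*(-4))/(-16 - 4) = 1/(-339137) + (-79 - 24)/(-20) = -1/339137 - 1/20*(-103) = -1/339137 + 103/20 = 34931091/6782740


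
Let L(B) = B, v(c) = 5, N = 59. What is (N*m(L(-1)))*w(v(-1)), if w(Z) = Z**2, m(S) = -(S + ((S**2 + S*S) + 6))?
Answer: -10325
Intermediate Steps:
m(S) = -6 - S - 2*S**2 (m(S) = -(S + ((S**2 + S**2) + 6)) = -(S + (2*S**2 + 6)) = -(S + (6 + 2*S**2)) = -(6 + S + 2*S**2) = -6 - S - 2*S**2)
(N*m(L(-1)))*w(v(-1)) = (59*(-6 - 1*(-1) - 2*(-1)**2))*5**2 = (59*(-6 + 1 - 2*1))*25 = (59*(-6 + 1 - 2))*25 = (59*(-7))*25 = -413*25 = -10325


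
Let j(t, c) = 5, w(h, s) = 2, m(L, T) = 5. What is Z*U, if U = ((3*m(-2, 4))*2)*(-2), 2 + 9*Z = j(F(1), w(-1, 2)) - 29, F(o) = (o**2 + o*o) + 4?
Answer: 520/3 ≈ 173.33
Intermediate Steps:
F(o) = 4 + 2*o**2 (F(o) = (o**2 + o**2) + 4 = 2*o**2 + 4 = 4 + 2*o**2)
Z = -26/9 (Z = -2/9 + (5 - 29)/9 = -2/9 + (1/9)*(-24) = -2/9 - 8/3 = -26/9 ≈ -2.8889)
U = -60 (U = ((3*5)*2)*(-2) = (15*2)*(-2) = 30*(-2) = -60)
Z*U = -26/9*(-60) = 520/3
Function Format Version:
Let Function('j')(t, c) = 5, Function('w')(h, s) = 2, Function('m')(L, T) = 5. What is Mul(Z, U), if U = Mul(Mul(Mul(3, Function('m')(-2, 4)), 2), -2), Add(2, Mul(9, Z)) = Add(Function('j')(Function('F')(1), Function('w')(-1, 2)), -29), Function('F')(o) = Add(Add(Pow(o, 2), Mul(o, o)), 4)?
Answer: Rational(520, 3) ≈ 173.33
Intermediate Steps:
Function('F')(o) = Add(4, Mul(2, Pow(o, 2))) (Function('F')(o) = Add(Add(Pow(o, 2), Pow(o, 2)), 4) = Add(Mul(2, Pow(o, 2)), 4) = Add(4, Mul(2, Pow(o, 2))))
Z = Rational(-26, 9) (Z = Add(Rational(-2, 9), Mul(Rational(1, 9), Add(5, -29))) = Add(Rational(-2, 9), Mul(Rational(1, 9), -24)) = Add(Rational(-2, 9), Rational(-8, 3)) = Rational(-26, 9) ≈ -2.8889)
U = -60 (U = Mul(Mul(Mul(3, 5), 2), -2) = Mul(Mul(15, 2), -2) = Mul(30, -2) = -60)
Mul(Z, U) = Mul(Rational(-26, 9), -60) = Rational(520, 3)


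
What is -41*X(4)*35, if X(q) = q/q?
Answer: -1435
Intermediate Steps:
X(q) = 1
-41*X(4)*35 = -41*1*35 = -41*35 = -1435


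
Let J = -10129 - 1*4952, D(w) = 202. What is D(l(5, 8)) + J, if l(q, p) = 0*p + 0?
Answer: -14879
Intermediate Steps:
l(q, p) = 0 (l(q, p) = 0 + 0 = 0)
J = -15081 (J = -10129 - 4952 = -15081)
D(l(5, 8)) + J = 202 - 15081 = -14879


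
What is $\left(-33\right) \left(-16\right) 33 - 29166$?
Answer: $-11742$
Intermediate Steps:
$\left(-33\right) \left(-16\right) 33 - 29166 = 528 \cdot 33 - 29166 = 17424 - 29166 = -11742$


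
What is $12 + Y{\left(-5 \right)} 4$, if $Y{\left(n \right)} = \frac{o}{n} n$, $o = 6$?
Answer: $36$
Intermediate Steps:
$Y{\left(n \right)} = 6$ ($Y{\left(n \right)} = \frac{6}{n} n = 6$)
$12 + Y{\left(-5 \right)} 4 = 12 + 6 \cdot 4 = 12 + 24 = 36$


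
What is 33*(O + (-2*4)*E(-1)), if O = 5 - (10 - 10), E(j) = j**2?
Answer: -99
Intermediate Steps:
O = 5 (O = 5 - 1*0 = 5 + 0 = 5)
33*(O + (-2*4)*E(-1)) = 33*(5 - 2*4*(-1)**2) = 33*(5 - 8*1) = 33*(5 - 8) = 33*(-3) = -99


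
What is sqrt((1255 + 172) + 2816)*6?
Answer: 6*sqrt(4243) ≈ 390.83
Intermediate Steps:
sqrt((1255 + 172) + 2816)*6 = sqrt(1427 + 2816)*6 = sqrt(4243)*6 = 6*sqrt(4243)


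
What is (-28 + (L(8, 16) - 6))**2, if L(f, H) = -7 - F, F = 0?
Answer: 1681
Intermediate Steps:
L(f, H) = -7 (L(f, H) = -7 - 1*0 = -7 + 0 = -7)
(-28 + (L(8, 16) - 6))**2 = (-28 + (-7 - 6))**2 = (-28 - 13)**2 = (-41)**2 = 1681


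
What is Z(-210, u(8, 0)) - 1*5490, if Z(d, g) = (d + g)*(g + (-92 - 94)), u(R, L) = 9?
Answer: 30087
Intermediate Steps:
Z(d, g) = (-186 + g)*(d + g) (Z(d, g) = (d + g)*(g - 186) = (d + g)*(-186 + g) = (-186 + g)*(d + g))
Z(-210, u(8, 0)) - 1*5490 = (9² - 186*(-210) - 186*9 - 210*9) - 1*5490 = (81 + 39060 - 1674 - 1890) - 5490 = 35577 - 5490 = 30087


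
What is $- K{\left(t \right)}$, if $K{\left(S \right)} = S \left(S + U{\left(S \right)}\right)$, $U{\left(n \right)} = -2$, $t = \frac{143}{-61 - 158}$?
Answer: $- \frac{83083}{47961} \approx -1.7323$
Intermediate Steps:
$t = - \frac{143}{219}$ ($t = \frac{143}{-61 - 158} = \frac{143}{-219} = 143 \left(- \frac{1}{219}\right) = - \frac{143}{219} \approx -0.65297$)
$K{\left(S \right)} = S \left(-2 + S\right)$ ($K{\left(S \right)} = S \left(S - 2\right) = S \left(-2 + S\right)$)
$- K{\left(t \right)} = - \frac{\left(-143\right) \left(-2 - \frac{143}{219}\right)}{219} = - \frac{\left(-143\right) \left(-581\right)}{219 \cdot 219} = \left(-1\right) \frac{83083}{47961} = - \frac{83083}{47961}$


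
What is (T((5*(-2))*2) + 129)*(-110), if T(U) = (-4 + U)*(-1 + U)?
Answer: -69630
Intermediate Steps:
T(U) = (-1 + U)*(-4 + U)
(T((5*(-2))*2) + 129)*(-110) = ((4 + ((5*(-2))*2)**2 - 5*5*(-2)*2) + 129)*(-110) = ((4 + (-10*2)**2 - (-50)*2) + 129)*(-110) = ((4 + (-20)**2 - 5*(-20)) + 129)*(-110) = ((4 + 400 + 100) + 129)*(-110) = (504 + 129)*(-110) = 633*(-110) = -69630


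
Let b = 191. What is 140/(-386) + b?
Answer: 36793/193 ≈ 190.64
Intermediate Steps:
140/(-386) + b = 140/(-386) + 191 = 140*(-1/386) + 191 = -70/193 + 191 = 36793/193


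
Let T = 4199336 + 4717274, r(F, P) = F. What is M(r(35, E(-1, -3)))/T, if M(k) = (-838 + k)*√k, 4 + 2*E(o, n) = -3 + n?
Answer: -803*√35/8916610 ≈ -0.00053278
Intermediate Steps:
E(o, n) = -7/2 + n/2 (E(o, n) = -2 + (-3 + n)/2 = -2 + (-3/2 + n/2) = -7/2 + n/2)
T = 8916610
M(k) = √k*(-838 + k)
M(r(35, E(-1, -3)))/T = (√35*(-838 + 35))/8916610 = (√35*(-803))*(1/8916610) = -803*√35*(1/8916610) = -803*√35/8916610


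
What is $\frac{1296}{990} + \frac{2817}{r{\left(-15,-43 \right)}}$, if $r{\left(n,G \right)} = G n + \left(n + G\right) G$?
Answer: $\frac{380943}{172645} \approx 2.2065$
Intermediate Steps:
$r{\left(n,G \right)} = G n + G \left(G + n\right)$ ($r{\left(n,G \right)} = G n + \left(G + n\right) G = G n + G \left(G + n\right)$)
$\frac{1296}{990} + \frac{2817}{r{\left(-15,-43 \right)}} = \frac{1296}{990} + \frac{2817}{\left(-43\right) \left(-43 + 2 \left(-15\right)\right)} = 1296 \cdot \frac{1}{990} + \frac{2817}{\left(-43\right) \left(-43 - 30\right)} = \frac{72}{55} + \frac{2817}{\left(-43\right) \left(-73\right)} = \frac{72}{55} + \frac{2817}{3139} = \frac{380943}{172645}$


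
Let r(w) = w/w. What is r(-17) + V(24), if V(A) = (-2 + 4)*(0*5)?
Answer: 1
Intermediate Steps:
V(A) = 0 (V(A) = 2*0 = 0)
r(w) = 1
r(-17) + V(24) = 1 + 0 = 1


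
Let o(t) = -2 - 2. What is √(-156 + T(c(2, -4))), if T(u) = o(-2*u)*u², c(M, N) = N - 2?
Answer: 10*I*√3 ≈ 17.32*I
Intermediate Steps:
o(t) = -4
c(M, N) = -2 + N
T(u) = -4*u²
√(-156 + T(c(2, -4))) = √(-156 - 4*(-2 - 4)²) = √(-156 - 4*(-6)²) = √(-156 - 4*36) = √(-156 - 144) = √(-300) = 10*I*√3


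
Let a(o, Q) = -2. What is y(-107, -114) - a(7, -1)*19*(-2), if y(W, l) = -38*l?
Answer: 4256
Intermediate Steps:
y(-107, -114) - a(7, -1)*19*(-2) = -38*(-114) - (-2*19)*(-2) = 4332 - (-38)*(-2) = 4332 - 1*76 = 4332 - 76 = 4256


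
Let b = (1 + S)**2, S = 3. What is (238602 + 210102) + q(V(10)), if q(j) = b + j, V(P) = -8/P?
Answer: 2243596/5 ≈ 4.4872e+5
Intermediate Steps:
b = 16 (b = (1 + 3)**2 = 4**2 = 16)
q(j) = 16 + j
(238602 + 210102) + q(V(10)) = (238602 + 210102) + (16 - 8/10) = 448704 + (16 - 8*1/10) = 448704 + (16 - 4/5) = 448704 + 76/5 = 2243596/5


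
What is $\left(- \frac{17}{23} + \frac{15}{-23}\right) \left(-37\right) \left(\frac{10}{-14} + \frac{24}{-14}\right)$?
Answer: $- \frac{20128}{161} \approx -125.02$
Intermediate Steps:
$\left(- \frac{17}{23} + \frac{15}{-23}\right) \left(-37\right) \left(\frac{10}{-14} + \frac{24}{-14}\right) = \left(\left(-17\right) \frac{1}{23} + 15 \left(- \frac{1}{23}\right)\right) \left(-37\right) \left(10 \left(- \frac{1}{14}\right) + 24 \left(- \frac{1}{14}\right)\right) = \left(- \frac{17}{23} - \frac{15}{23}\right) \left(-37\right) \left(- \frac{5}{7} - \frac{12}{7}\right) = \left(- \frac{32}{23}\right) \left(-37\right) \left(- \frac{17}{7}\right) = \frac{1184}{23} \left(- \frac{17}{7}\right) = - \frac{20128}{161}$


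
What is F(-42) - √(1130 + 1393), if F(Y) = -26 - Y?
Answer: 16 - 29*√3 ≈ -34.229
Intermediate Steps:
F(-42) - √(1130 + 1393) = (-26 - 1*(-42)) - √(1130 + 1393) = (-26 + 42) - √2523 = 16 - 29*√3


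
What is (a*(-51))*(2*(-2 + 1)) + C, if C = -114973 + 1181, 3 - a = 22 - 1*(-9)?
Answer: -116648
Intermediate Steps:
a = -28 (a = 3 - (22 - 1*(-9)) = 3 - (22 + 9) = 3 - 1*31 = 3 - 31 = -28)
C = -113792
(a*(-51))*(2*(-2 + 1)) + C = (-28*(-51))*(2*(-2 + 1)) - 113792 = 1428*(2*(-1)) - 113792 = 1428*(-2) - 113792 = -2856 - 113792 = -116648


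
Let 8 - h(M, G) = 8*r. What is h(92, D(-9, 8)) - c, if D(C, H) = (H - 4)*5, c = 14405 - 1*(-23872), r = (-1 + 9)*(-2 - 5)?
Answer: -37821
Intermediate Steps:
r = -56 (r = 8*(-7) = -56)
c = 38277 (c = 14405 + 23872 = 38277)
D(C, H) = -20 + 5*H (D(C, H) = (-4 + H)*5 = -20 + 5*H)
h(M, G) = 456 (h(M, G) = 8 - 8*(-56) = 8 - 1*(-448) = 8 + 448 = 456)
h(92, D(-9, 8)) - c = 456 - 1*38277 = 456 - 38277 = -37821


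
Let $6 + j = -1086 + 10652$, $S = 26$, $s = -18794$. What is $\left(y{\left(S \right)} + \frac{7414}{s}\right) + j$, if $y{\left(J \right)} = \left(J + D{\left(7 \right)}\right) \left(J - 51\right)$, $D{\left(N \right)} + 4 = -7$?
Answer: $\frac{86307738}{9397} \approx 9184.6$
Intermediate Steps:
$D{\left(N \right)} = -11$ ($D{\left(N \right)} = -4 - 7 = -11$)
$j = 9560$ ($j = -6 + \left(-1086 + 10652\right) = -6 + 9566 = 9560$)
$y{\left(J \right)} = \left(-51 + J\right) \left(-11 + J\right)$ ($y{\left(J \right)} = \left(J - 11\right) \left(J - 51\right) = \left(-11 + J\right) \left(-51 + J\right) = \left(-51 + J\right) \left(-11 + J\right)$)
$\left(y{\left(S \right)} + \frac{7414}{s}\right) + j = \left(\left(561 + 26^{2} - 1612\right) + \frac{7414}{-18794}\right) + 9560 = \left(\left(561 + 676 - 1612\right) + 7414 \left(- \frac{1}{18794}\right)\right) + 9560 = \left(-375 - \frac{3707}{9397}\right) + 9560 = - \frac{3527582}{9397} + 9560 = \frac{86307738}{9397}$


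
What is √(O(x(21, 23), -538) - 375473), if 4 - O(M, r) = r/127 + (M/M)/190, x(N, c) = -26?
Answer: I*√218616952482010/24130 ≈ 612.75*I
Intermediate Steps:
O(M, r) = 759/190 - r/127 (O(M, r) = 4 - (r/127 + (M/M)/190) = 4 - (r*(1/127) + 1*(1/190)) = 4 - (r/127 + 1/190) = 4 - (1/190 + r/127) = 4 + (-1/190 - r/127) = 759/190 - r/127)
√(O(x(21, 23), -538) - 375473) = √((759/190 - 1/127*(-538)) - 375473) = √((759/190 + 538/127) - 375473) = √(198613/24130 - 375473) = √(-9059964877/24130) = I*√218616952482010/24130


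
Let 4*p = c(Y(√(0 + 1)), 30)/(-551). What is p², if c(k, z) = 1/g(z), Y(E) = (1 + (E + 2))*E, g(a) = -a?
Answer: 1/4371854400 ≈ 2.2874e-10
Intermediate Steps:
Y(E) = E*(3 + E) (Y(E) = (1 + (2 + E))*E = (3 + E)*E = E*(3 + E))
c(k, z) = -1/z (c(k, z) = 1/(-z) = -1/z)
p = 1/66120 (p = (-1/30/(-551))/4 = (-1*1/30*(-1/551))/4 = (-1/30*(-1/551))/4 = (¼)*(1/16530) = 1/66120 ≈ 1.5124e-5)
p² = (1/66120)² = 1/4371854400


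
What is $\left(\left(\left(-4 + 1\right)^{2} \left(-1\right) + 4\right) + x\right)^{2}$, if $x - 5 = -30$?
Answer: $900$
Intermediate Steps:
$x = -25$ ($x = 5 - 30 = -25$)
$\left(\left(\left(-4 + 1\right)^{2} \left(-1\right) + 4\right) + x\right)^{2} = \left(\left(\left(-4 + 1\right)^{2} \left(-1\right) + 4\right) - 25\right)^{2} = \left(\left(\left(-3\right)^{2} \left(-1\right) + 4\right) - 25\right)^{2} = \left(\left(9 \left(-1\right) + 4\right) - 25\right)^{2} = \left(\left(-9 + 4\right) - 25\right)^{2} = \left(-5 - 25\right)^{2} = \left(-30\right)^{2} = 900$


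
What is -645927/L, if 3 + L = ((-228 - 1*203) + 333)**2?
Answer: -645927/9601 ≈ -67.277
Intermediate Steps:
L = 9601 (L = -3 + ((-228 - 1*203) + 333)**2 = -3 + ((-228 - 203) + 333)**2 = -3 + (-431 + 333)**2 = -3 + (-98)**2 = -3 + 9604 = 9601)
-645927/L = -645927/9601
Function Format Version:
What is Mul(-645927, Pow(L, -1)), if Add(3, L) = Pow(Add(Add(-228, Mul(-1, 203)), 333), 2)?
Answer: Rational(-645927, 9601) ≈ -67.277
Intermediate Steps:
L = 9601 (L = Add(-3, Pow(Add(Add(-228, Mul(-1, 203)), 333), 2)) = Add(-3, Pow(Add(Add(-228, -203), 333), 2)) = Add(-3, Pow(Add(-431, 333), 2)) = Add(-3, Pow(-98, 2)) = Add(-3, 9604) = 9601)
Mul(-645927, Pow(L, -1)) = Mul(-645927, Pow(9601, -1)) = Mul(-645927, Rational(1, 9601)) = Rational(-645927, 9601)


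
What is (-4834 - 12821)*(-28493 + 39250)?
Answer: -189914835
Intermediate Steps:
(-4834 - 12821)*(-28493 + 39250) = -17655*10757 = -189914835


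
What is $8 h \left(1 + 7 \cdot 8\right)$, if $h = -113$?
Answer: $-51528$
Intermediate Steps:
$8 h \left(1 + 7 \cdot 8\right) = 8 \left(-113\right) \left(1 + 7 \cdot 8\right) = - 904 \left(1 + 56\right) = \left(-904\right) 57 = -51528$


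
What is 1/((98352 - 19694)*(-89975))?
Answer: -1/7077253550 ≈ -1.4130e-10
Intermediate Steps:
1/((98352 - 19694)*(-89975)) = -1/89975/78658 = (1/78658)*(-1/89975) = -1/7077253550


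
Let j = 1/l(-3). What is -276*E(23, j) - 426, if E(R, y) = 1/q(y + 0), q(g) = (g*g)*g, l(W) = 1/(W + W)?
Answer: -7645/18 ≈ -424.72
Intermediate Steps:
l(W) = 1/(2*W)
j = -6 (j = 1/((½)/(-3)) = 1/((½)*(-⅓)) = 1/(-⅙) = -6)
q(g) = g³ (q(g) = g²*g = g³)
E(R, y) = y⁻³ (E(R, y) = 1/((y + 0)³) = 1/(y³) = y⁻³)
-276*E(23, j) - 426 = -276/(-6)³ - 426 = -276*(-1/216) - 426 = 23/18 - 426 = -7645/18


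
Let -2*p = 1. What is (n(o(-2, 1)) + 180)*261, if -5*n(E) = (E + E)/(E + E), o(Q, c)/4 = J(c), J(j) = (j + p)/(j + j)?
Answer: 234639/5 ≈ 46928.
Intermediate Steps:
p = -½ (p = -½*1 = -½ ≈ -0.50000)
J(j) = (-½ + j)/(2*j) (J(j) = (j - ½)/(j + j) = (-½ + j)/((2*j)) = (-½ + j)*(1/(2*j)) = (-½ + j)/(2*j))
o(Q, c) = (-1 + 2*c)/c (o(Q, c) = 4*((-1 + 2*c)/(4*c)) = (-1 + 2*c)/c)
n(E) = -⅕ (n(E) = -(E + E)/(5*(E + E)) = -2*E/(5*(2*E)) = -2*E*1/(2*E)/5 = -⅕*1 = -⅕)
(n(o(-2, 1)) + 180)*261 = (-⅕ + 180)*261 = (899/5)*261 = 234639/5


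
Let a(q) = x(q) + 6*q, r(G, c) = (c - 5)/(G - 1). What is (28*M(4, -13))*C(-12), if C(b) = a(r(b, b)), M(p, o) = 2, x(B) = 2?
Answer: 7168/13 ≈ 551.38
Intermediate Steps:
r(G, c) = (-5 + c)/(-1 + G)
a(q) = 2 + 6*q
C(b) = 2 + 6*(-5 + b)/(-1 + b) (C(b) = 2 + 6*((-5 + b)/(-1 + b)) = 2 + 6*(-5 + b)/(-1 + b))
(28*M(4, -13))*C(-12) = (28*2)*(8*(-4 - 12)/(-1 - 12)) = 56*(8*(-16)/(-13)) = 56*(8*(-1/13)*(-16)) = 56*(128/13) = 7168/13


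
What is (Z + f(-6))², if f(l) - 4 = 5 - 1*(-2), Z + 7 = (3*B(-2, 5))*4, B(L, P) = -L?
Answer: 784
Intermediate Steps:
Z = 17 (Z = -7 + (3*(-1*(-2)))*4 = -7 + (3*2)*4 = -7 + 6*4 = -7 + 24 = 17)
f(l) = 11 (f(l) = 4 + (5 - 1*(-2)) = 4 + (5 + 2) = 4 + 7 = 11)
(Z + f(-6))² = (17 + 11)² = 28² = 784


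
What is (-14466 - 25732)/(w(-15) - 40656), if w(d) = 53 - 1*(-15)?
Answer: 20099/20294 ≈ 0.99039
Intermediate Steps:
w(d) = 68 (w(d) = 53 + 15 = 68)
(-14466 - 25732)/(w(-15) - 40656) = (-14466 - 25732)/(68 - 40656) = -40198/(-40588) = -40198*(-1/40588) = 20099/20294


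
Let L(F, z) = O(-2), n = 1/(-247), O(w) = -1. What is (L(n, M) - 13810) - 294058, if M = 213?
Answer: -307869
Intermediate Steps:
n = -1/247 ≈ -0.0040486
L(F, z) = -1
(L(n, M) - 13810) - 294058 = (-1 - 13810) - 294058 = -13811 - 294058 = -307869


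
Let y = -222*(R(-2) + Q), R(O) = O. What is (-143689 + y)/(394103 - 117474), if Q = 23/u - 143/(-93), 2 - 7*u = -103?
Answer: -22308647/42877495 ≈ -0.52029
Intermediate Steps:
u = 15 (u = 2/7 - 1/7*(-103) = 2/7 + 103/7 = 15)
Q = 476/155 (Q = 23/15 - 143/(-93) = 23*(1/15) - 143*(-1/93) = 23/15 + 143/93 = 476/155 ≈ 3.0710)
y = -36852/155 (y = -222*(-2 + 476/155) = -222*166/155 = -36852/155 ≈ -237.75)
(-143689 + y)/(394103 - 117474) = (-143689 - 36852/155)/(394103 - 117474) = -22308647/155/276629 = -22308647/155*1/276629 = -22308647/42877495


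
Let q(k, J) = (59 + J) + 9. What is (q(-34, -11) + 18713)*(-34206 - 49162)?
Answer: -1564817360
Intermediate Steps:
q(k, J) = 68 + J
(q(-34, -11) + 18713)*(-34206 - 49162) = ((68 - 11) + 18713)*(-34206 - 49162) = (57 + 18713)*(-83368) = 18770*(-83368) = -1564817360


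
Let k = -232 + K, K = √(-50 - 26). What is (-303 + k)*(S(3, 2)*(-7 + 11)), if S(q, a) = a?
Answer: -4280 + 16*I*√19 ≈ -4280.0 + 69.742*I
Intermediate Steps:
K = 2*I*√19 (K = √(-76) = 2*I*√19 ≈ 8.7178*I)
k = -232 + 2*I*√19 ≈ -232.0 + 8.7178*I
(-303 + k)*(S(3, 2)*(-7 + 11)) = (-303 + (-232 + 2*I*√19))*(2*(-7 + 11)) = (-535 + 2*I*√19)*(2*4) = (-535 + 2*I*√19)*8 = -4280 + 16*I*√19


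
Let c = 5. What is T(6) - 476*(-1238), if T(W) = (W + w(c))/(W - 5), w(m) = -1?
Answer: 589293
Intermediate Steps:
T(W) = (-1 + W)/(-5 + W) (T(W) = (W - 1)/(W - 5) = (-1 + W)/(-5 + W))
T(6) - 476*(-1238) = (-1 + 6)/(-5 + 6) - 476*(-1238) = 5/1 + 589288 = 1*5 + 589288 = 5 + 589288 = 589293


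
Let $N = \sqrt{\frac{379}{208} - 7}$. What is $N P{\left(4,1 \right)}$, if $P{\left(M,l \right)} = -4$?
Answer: $- \frac{i \sqrt{14001}}{13} \approx - 9.102 i$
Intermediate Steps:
$N = \frac{i \sqrt{14001}}{52}$ ($N = \sqrt{379 \cdot \frac{1}{208} - 7} = \sqrt{\frac{379}{208} - 7} = \sqrt{- \frac{1077}{208}} = \frac{i \sqrt{14001}}{52} \approx 2.2755 i$)
$N P{\left(4,1 \right)} = \frac{i \sqrt{14001}}{52} \left(-4\right) = - \frac{i \sqrt{14001}}{13}$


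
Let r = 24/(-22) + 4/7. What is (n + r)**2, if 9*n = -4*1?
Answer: 446224/480249 ≈ 0.92915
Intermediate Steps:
n = -4/9 (n = (-4*1)/9 = (1/9)*(-4) = -4/9 ≈ -0.44444)
r = -40/77 (r = 24*(-1/22) + 4*(1/7) = -12/11 + 4/7 = -40/77 ≈ -0.51948)
(n + r)**2 = (-4/9 - 40/77)**2 = (-668/693)**2 = 446224/480249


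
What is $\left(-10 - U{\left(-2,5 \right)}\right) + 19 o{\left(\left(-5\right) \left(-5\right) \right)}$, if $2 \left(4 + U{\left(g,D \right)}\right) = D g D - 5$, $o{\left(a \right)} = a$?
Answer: $\frac{993}{2} \approx 496.5$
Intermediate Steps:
$U{\left(g,D \right)} = - \frac{13}{2} + \frac{g D^{2}}{2}$ ($U{\left(g,D \right)} = -4 + \frac{D g D - 5}{2} = -4 + \frac{g D^{2} - 5}{2} = -4 + \frac{-5 + g D^{2}}{2} = -4 + \left(- \frac{5}{2} + \frac{g D^{2}}{2}\right) = - \frac{13}{2} + \frac{g D^{2}}{2}$)
$\left(-10 - U{\left(-2,5 \right)}\right) + 19 o{\left(\left(-5\right) \left(-5\right) \right)} = \left(-10 - \left(- \frac{13}{2} + \frac{1}{2} \left(-2\right) 5^{2}\right)\right) + 19 \left(\left(-5\right) \left(-5\right)\right) = \left(-10 - \left(- \frac{13}{2} + \frac{1}{2} \left(-2\right) 25\right)\right) + 19 \cdot 25 = \left(-10 - \left(- \frac{13}{2} - 25\right)\right) + 475 = \left(-10 - - \frac{63}{2}\right) + 475 = \left(-10 + \frac{63}{2}\right) + 475 = \frac{43}{2} + 475 = \frac{993}{2}$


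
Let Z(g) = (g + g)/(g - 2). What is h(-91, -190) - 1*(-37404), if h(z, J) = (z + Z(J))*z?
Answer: 2184235/48 ≈ 45505.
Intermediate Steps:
Z(g) = 2*g/(-2 + g) (Z(g) = (2*g)/(-2 + g) = 2*g/(-2 + g))
h(z, J) = z*(z + 2*J/(-2 + J)) (h(z, J) = (z + 2*J/(-2 + J))*z = z*(z + 2*J/(-2 + J)))
h(-91, -190) - 1*(-37404) = -91*(2*(-190) - 91*(-2 - 190))/(-2 - 190) - 1*(-37404) = -91*(-380 - 91*(-192))/(-192) + 37404 = -91*(-1/192)*(-380 + 17472) + 37404 = -91*(-1/192)*17092 + 37404 = 388843/48 + 37404 = 2184235/48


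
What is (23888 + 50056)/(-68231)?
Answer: -73944/68231 ≈ -1.0837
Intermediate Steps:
(23888 + 50056)/(-68231) = 73944*(-1/68231) = -73944/68231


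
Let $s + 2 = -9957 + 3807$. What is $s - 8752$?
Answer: $-14904$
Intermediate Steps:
$s = -6152$ ($s = -2 + \left(-9957 + 3807\right) = -2 - 6150 = -6152$)
$s - 8752 = -6152 - 8752 = -14904$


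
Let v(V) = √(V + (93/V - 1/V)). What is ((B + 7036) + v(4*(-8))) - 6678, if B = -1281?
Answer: -923 + 3*I*√62/4 ≈ -923.0 + 5.9055*I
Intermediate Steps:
v(V) = √(V + 92/V)
((B + 7036) + v(4*(-8))) - 6678 = ((-1281 + 7036) + √(4*(-8) + 92/((4*(-8))))) - 6678 = (5755 + √(-32 + 92/(-32))) - 6678 = (5755 + √(-32 + 92*(-1/32))) - 6678 = (5755 + √(-32 - 23/8)) - 6678 = (5755 + √(-279/8)) - 6678 = (5755 + 3*I*√62/4) - 6678 = -923 + 3*I*√62/4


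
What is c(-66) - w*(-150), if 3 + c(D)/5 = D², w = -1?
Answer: 21615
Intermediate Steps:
c(D) = -15 + 5*D²
c(-66) - w*(-150) = (-15 + 5*(-66)²) - (-1)*(-150) = (-15 + 5*4356) - 1*150 = (-15 + 21780) - 150 = 21765 - 150 = 21615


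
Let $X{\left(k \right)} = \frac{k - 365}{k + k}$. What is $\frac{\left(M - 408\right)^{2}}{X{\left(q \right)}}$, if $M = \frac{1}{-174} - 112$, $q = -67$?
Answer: $\frac{548516361187}{6539616} \approx 83876.0$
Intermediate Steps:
$M = - \frac{19489}{174}$ ($M = - \frac{1}{174} - 112 = - \frac{19489}{174} \approx -112.01$)
$X{\left(k \right)} = \frac{-365 + k}{2 k}$
$\frac{\left(M - 408\right)^{2}}{X{\left(q \right)}} = \frac{\left(- \frac{19489}{174} - 408\right)^{2}}{\frac{1}{2} \frac{1}{-67} \left(-365 - 67\right)} = \frac{\left(- \frac{90481}{174}\right)^{2}}{\frac{1}{2} \left(- \frac{1}{67}\right) \left(-432\right)} = \frac{8186811361}{30276 \cdot \frac{216}{67}} = \frac{8186811361}{30276} \cdot \frac{67}{216} = \frac{548516361187}{6539616}$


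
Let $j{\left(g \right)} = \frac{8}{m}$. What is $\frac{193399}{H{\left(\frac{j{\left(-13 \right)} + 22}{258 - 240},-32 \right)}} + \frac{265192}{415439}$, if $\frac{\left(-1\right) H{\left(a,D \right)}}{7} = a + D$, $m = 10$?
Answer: $\frac{1206038081999}{1340621653} \approx 899.61$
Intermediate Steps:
$j{\left(g \right)} = \frac{4}{5}$ ($j{\left(g \right)} = \frac{8}{10} = 8 \cdot \frac{1}{10} = \frac{4}{5}$)
$H{\left(a,D \right)} = - 7 D - 7 a$ ($H{\left(a,D \right)} = - 7 \left(a + D\right) = - 7 \left(D + a\right) = - 7 D - 7 a$)
$\frac{193399}{H{\left(\frac{j{\left(-13 \right)} + 22}{258 - 240},-32 \right)}} + \frac{265192}{415439} = \frac{193399}{\left(-7\right) \left(-32\right) - 7 \frac{\frac{4}{5} + 22}{258 - 240}} + \frac{265192}{415439} = \frac{193399}{224 - 7 \frac{114}{5 \cdot 18}} + 265192 \cdot \frac{1}{415439} = \frac{193399}{224 - 7 \cdot \frac{114}{5} \cdot \frac{1}{18}} + \frac{265192}{415439} = \frac{193399}{224 - \frac{133}{15}} + \frac{265192}{415439} = \frac{193399}{\frac{3227}{15}} + \frac{265192}{415439} = 193399 \cdot \frac{15}{3227} + \frac{265192}{415439} = \frac{2900985}{3227} + \frac{265192}{415439} = \frac{1206038081999}{1340621653}$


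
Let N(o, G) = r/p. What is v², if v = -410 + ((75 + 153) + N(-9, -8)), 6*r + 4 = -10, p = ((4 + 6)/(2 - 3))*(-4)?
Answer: 477291409/14400 ≈ 33145.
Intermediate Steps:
p = 40 (p = (10/(-1))*(-4) = (10*(-1))*(-4) = -10*(-4) = 40)
r = -7/3 (r = -⅔ + (⅙)*(-10) = -⅔ - 5/3 = -7/3 ≈ -2.3333)
N(o, G) = -7/120 (N(o, G) = -7/3/40 = -7/3*1/40 = -7/120)
v = -21847/120 (v = -410 + ((75 + 153) - 7/120) = -410 + (228 - 7/120) = -410 + 27353/120 = -21847/120 ≈ -182.06)
v² = (-21847/120)² = 477291409/14400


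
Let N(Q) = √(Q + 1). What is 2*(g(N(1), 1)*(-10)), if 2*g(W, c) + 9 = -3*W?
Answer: 90 + 30*√2 ≈ 132.43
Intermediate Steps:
N(Q) = √(1 + Q)
g(W, c) = -9/2 - 3*W/2 (g(W, c) = -9/2 + (-3*W)/2 = -9/2 - 3*W/2)
2*(g(N(1), 1)*(-10)) = 2*((-9/2 - 3*√(1 + 1)/2)*(-10)) = 2*((-9/2 - 3*√2/2)*(-10)) = 2*(45 + 15*√2) = 90 + 30*√2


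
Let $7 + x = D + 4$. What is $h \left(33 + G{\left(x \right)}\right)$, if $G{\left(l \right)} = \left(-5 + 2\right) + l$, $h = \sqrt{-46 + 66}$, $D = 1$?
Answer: $56 \sqrt{5} \approx 125.22$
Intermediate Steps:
$h = 2 \sqrt{5}$ ($h = \sqrt{20} = 2 \sqrt{5} \approx 4.4721$)
$x = -2$ ($x = -7 + \left(1 + 4\right) = -7 + 5 = -2$)
$G{\left(l \right)} = -3 + l$
$h \left(33 + G{\left(x \right)}\right) = 2 \sqrt{5} \left(33 - 5\right) = 2 \sqrt{5} \cdot 28 = 56 \sqrt{5}$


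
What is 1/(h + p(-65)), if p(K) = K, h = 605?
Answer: 1/540 ≈ 0.0018519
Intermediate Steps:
1/(h + p(-65)) = 1/(605 - 65) = 1/540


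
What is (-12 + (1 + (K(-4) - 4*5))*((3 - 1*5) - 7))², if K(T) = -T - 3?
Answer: 22500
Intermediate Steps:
K(T) = -3 - T
(-12 + (1 + (K(-4) - 4*5))*((3 - 1*5) - 7))² = (-12 + (1 + ((-3 - 1*(-4)) - 4*5))*((3 - 1*5) - 7))² = (-12 + (1 + ((-3 + 4) - 20))*((3 - 5) - 7))² = (-12 + (1 + (1 - 20))*(-2 - 7))² = (-12 + (1 - 19)*(-9))² = (-12 - 18*(-9))² = (-12 + 162)² = 150² = 22500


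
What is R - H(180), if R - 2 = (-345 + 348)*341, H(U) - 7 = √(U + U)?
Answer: 1018 - 6*√10 ≈ 999.03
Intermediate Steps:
H(U) = 7 + √2*√U (H(U) = 7 + √(U + U) = 7 + √(2*U) = 7 + √2*√U)
R = 1025 (R = 2 + (-345 + 348)*341 = 2 + 3*341 = 2 + 1023 = 1025)
R - H(180) = 1025 - (7 + √2*√180) = 1025 - (7 + √2*(6*√5)) = 1025 - (7 + 6*√10) = 1025 + (-7 - 6*√10) = 1018 - 6*√10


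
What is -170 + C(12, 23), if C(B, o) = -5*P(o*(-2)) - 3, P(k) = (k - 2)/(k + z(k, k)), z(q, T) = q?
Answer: -4039/23 ≈ -175.61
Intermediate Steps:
P(k) = (-2 + k)/(2*k) (P(k) = (k - 2)/(k + k) = (-2 + k)/((2*k)) = (-2 + k)*(1/(2*k)) = (-2 + k)/(2*k))
C(B, o) = -3 + 5*(-2 - 2*o)/(4*o) (C(B, o) = -5*(-2 + o*(-2))/(2*(o*(-2))) - 3 = -5*(-2 - 2*o)/(2*((-2*o))) - 3 = -5*(-1/(2*o))*(-2 - 2*o)/2 - 3 = -(-5)*(-2 - 2*o)/(4*o) - 3 = 5*(-2 - 2*o)/(4*o) - 3 = -3 + 5*(-2 - 2*o)/(4*o))
-170 + C(12, 23) = -170 + (½)*(-5 - 11*23)/23 = -170 + (½)*(1/23)*(-5 - 253) = -170 + (½)*(1/23)*(-258) = -170 - 129/23 = -4039/23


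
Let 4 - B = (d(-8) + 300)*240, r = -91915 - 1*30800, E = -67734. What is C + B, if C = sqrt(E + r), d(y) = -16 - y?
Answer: -70076 + 3*I*sqrt(21161) ≈ -70076.0 + 436.4*I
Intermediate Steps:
r = -122715 (r = -91915 - 30800 = -122715)
B = -70076 (B = 4 - ((-16 - 1*(-8)) + 300)*240 = 4 - ((-16 + 8) + 300)*240 = 4 - (-8 + 300)*240 = 4 - 292*240 = 4 - 1*70080 = 4 - 70080 = -70076)
C = 3*I*sqrt(21161) (C = sqrt(-67734 - 122715) = sqrt(-190449) = 3*I*sqrt(21161) ≈ 436.4*I)
C + B = 3*I*sqrt(21161) - 70076 = -70076 + 3*I*sqrt(21161)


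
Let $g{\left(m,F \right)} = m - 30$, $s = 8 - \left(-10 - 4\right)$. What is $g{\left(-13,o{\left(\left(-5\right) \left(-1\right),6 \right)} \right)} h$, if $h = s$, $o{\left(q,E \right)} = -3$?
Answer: $-946$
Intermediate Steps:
$s = 22$ ($s = 8 - \left(-10 - 4\right) = 8 - -14 = 8 + 14 = 22$)
$g{\left(m,F \right)} = -30 + m$
$h = 22$
$g{\left(-13,o{\left(\left(-5\right) \left(-1\right),6 \right)} \right)} h = \left(-30 - 13\right) 22 = \left(-43\right) 22 = -946$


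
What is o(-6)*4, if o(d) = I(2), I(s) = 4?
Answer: 16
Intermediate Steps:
o(d) = 4
o(-6)*4 = 4*4 = 16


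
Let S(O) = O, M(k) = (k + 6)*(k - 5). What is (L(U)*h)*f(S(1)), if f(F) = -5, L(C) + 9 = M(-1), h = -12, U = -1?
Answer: -2340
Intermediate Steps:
M(k) = (-5 + k)*(6 + k) (M(k) = (6 + k)*(-5 + k) = (-5 + k)*(6 + k))
L(C) = -39 (L(C) = -9 + (-30 - 1 + (-1)²) = -9 + (-30 - 1 + 1) = -9 - 30 = -39)
(L(U)*h)*f(S(1)) = -39*(-12)*(-5) = 468*(-5) = -2340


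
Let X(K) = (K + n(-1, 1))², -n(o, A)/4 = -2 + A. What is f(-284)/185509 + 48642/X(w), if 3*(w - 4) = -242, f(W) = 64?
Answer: 40607400269/4408064858 ≈ 9.2121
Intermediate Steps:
n(o, A) = 8 - 4*A (n(o, A) = -4*(-2 + A) = 8 - 4*A)
w = -230/3 (w = 4 + (⅓)*(-242) = 4 - 242/3 = -230/3 ≈ -76.667)
X(K) = (4 + K)² (X(K) = (K + (8 - 4*1))² = (K + (8 - 4))² = (K + 4)² = (4 + K)²)
f(-284)/185509 + 48642/X(w) = 64/185509 + 48642/((4 - 230/3)²) = 64*(1/185509) + 48642/((-218/3)²) = 64/185509 + 48642/(47524/9) = 64/185509 + 48642*(9/47524) = 64/185509 + 218889/23762 = 40607400269/4408064858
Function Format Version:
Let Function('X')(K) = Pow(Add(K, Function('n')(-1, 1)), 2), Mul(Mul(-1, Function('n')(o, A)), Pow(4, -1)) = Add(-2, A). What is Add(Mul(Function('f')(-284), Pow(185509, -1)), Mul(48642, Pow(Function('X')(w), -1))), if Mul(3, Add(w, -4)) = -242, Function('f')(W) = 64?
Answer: Rational(40607400269, 4408064858) ≈ 9.2121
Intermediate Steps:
Function('n')(o, A) = Add(8, Mul(-4, A)) (Function('n')(o, A) = Mul(-4, Add(-2, A)) = Add(8, Mul(-4, A)))
w = Rational(-230, 3) (w = Add(4, Mul(Rational(1, 3), -242)) = Add(4, Rational(-242, 3)) = Rational(-230, 3) ≈ -76.667)
Function('X')(K) = Pow(Add(4, K), 2) (Function('X')(K) = Pow(Add(K, Add(8, Mul(-4, 1))), 2) = Pow(Add(K, Add(8, -4)), 2) = Pow(Add(K, 4), 2) = Pow(Add(4, K), 2))
Add(Mul(Function('f')(-284), Pow(185509, -1)), Mul(48642, Pow(Function('X')(w), -1))) = Add(Mul(64, Pow(185509, -1)), Mul(48642, Pow(Pow(Add(4, Rational(-230, 3)), 2), -1))) = Add(Mul(64, Rational(1, 185509)), Mul(48642, Pow(Pow(Rational(-218, 3), 2), -1))) = Add(Rational(64, 185509), Mul(48642, Pow(Rational(47524, 9), -1))) = Add(Rational(64, 185509), Mul(48642, Rational(9, 47524))) = Add(Rational(64, 185509), Rational(218889, 23762)) = Rational(40607400269, 4408064858)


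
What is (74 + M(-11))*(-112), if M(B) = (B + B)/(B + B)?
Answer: -8400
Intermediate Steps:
M(B) = 1 (M(B) = (2*B)/((2*B)) = (2*B)*(1/(2*B)) = 1)
(74 + M(-11))*(-112) = (74 + 1)*(-112) = 75*(-112) = -8400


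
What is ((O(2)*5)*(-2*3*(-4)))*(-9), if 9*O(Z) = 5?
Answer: -600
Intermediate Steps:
O(Z) = 5/9 (O(Z) = (1/9)*5 = 5/9)
((O(2)*5)*(-2*3*(-4)))*(-9) = (((5/9)*5)*(-2*3*(-4)))*(-9) = (25*(-6*(-4))/9)*(-9) = ((25/9)*24)*(-9) = (200/3)*(-9) = -600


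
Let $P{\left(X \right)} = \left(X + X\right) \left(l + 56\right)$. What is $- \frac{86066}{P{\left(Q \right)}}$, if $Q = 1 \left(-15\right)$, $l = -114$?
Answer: $- \frac{43033}{870} \approx -49.463$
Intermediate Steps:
$Q = -15$
$P{\left(X \right)} = - 116 X$ ($P{\left(X \right)} = \left(X + X\right) \left(-114 + 56\right) = 2 X \left(-58\right) = - 116 X$)
$- \frac{86066}{P{\left(Q \right)}} = - \frac{86066}{\left(-116\right) \left(-15\right)} = - \frac{86066}{1740} = \left(-86066\right) \frac{1}{1740} = - \frac{43033}{870}$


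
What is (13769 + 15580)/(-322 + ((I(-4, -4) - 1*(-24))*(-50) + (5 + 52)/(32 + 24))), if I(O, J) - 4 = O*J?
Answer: -1643544/141175 ≈ -11.642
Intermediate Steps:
I(O, J) = 4 + J*O (I(O, J) = 4 + O*J = 4 + J*O)
(13769 + 15580)/(-322 + ((I(-4, -4) - 1*(-24))*(-50) + (5 + 52)/(32 + 24))) = (13769 + 15580)/(-322 + (((4 - 4*(-4)) - 1*(-24))*(-50) + (5 + 52)/(32 + 24))) = 29349/(-322 + (((4 + 16) + 24)*(-50) + 57/56)) = 29349/(-322 + ((20 + 24)*(-50) + 57*(1/56))) = 29349/(-322 + (44*(-50) + 57/56)) = 29349/(-322 + (-2200 + 57/56)) = 29349/(-322 - 123143/56) = 29349/(-141175/56) = 29349*(-56/141175) = -1643544/141175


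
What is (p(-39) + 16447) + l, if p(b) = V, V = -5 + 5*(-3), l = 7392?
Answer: 23819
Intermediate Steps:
V = -20 (V = -5 - 15 = -20)
p(b) = -20
(p(-39) + 16447) + l = (-20 + 16447) + 7392 = 16427 + 7392 = 23819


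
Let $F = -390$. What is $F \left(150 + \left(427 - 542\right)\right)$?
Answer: $-13650$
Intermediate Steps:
$F \left(150 + \left(427 - 542\right)\right) = - 390 \left(150 + \left(427 - 542\right)\right) = - 390 \left(150 - 115\right) = \left(-390\right) 35 = -13650$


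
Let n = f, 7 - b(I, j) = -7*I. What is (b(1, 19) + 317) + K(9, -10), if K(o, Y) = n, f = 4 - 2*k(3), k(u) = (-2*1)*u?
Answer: 347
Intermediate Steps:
k(u) = -2*u
b(I, j) = 7 + 7*I (b(I, j) = 7 - (-7)*I = 7 + 7*I)
f = 16 (f = 4 - (-4)*3 = 4 - 2*(-6) = 4 + 12 = 16)
n = 16
K(o, Y) = 16
(b(1, 19) + 317) + K(9, -10) = ((7 + 7*1) + 317) + 16 = ((7 + 7) + 317) + 16 = (14 + 317) + 16 = 331 + 16 = 347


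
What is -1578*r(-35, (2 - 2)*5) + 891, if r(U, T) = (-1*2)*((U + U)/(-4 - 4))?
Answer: 28506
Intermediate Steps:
r(U, T) = U/2 (r(U, T) = -2*2*U/(-8) = -2*2*U*(-1)/8 = -(-1)*U/2 = U/2)
-1578*r(-35, (2 - 2)*5) + 891 = -789*(-35) + 891 = -1578*(-35/2) + 891 = 27615 + 891 = 28506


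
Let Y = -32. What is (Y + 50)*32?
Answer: 576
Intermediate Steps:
(Y + 50)*32 = (-32 + 50)*32 = 18*32 = 576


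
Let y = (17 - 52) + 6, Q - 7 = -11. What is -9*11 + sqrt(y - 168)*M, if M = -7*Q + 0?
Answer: -99 + 28*I*sqrt(197) ≈ -99.0 + 393.0*I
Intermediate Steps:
Q = -4 (Q = 7 - 11 = -4)
M = 28 (M = -7*(-4) + 0 = 28 + 0 = 28)
y = -29 (y = -35 + 6 = -29)
-9*11 + sqrt(y - 168)*M = -9*11 + sqrt(-29 - 168)*28 = -99 + sqrt(-197)*28 = -99 + (I*sqrt(197))*28 = -99 + 28*I*sqrt(197)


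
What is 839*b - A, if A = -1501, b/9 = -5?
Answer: -36254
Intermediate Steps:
b = -45 (b = 9*(-5) = -45)
839*b - A = 839*(-45) - 1*(-1501) = -37755 + 1501 = -36254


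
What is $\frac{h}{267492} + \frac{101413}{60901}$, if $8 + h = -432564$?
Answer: $\frac{195774706}{4072632573} \approx 0.048071$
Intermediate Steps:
$h = -432572$ ($h = -8 - 432564 = -432572$)
$\frac{h}{267492} + \frac{101413}{60901} = - \frac{432572}{267492} + \frac{101413}{60901} = \left(-432572\right) \frac{1}{267492} + 101413 \cdot \frac{1}{60901} = - \frac{108143}{66873} + \frac{101413}{60901} = \frac{195774706}{4072632573}$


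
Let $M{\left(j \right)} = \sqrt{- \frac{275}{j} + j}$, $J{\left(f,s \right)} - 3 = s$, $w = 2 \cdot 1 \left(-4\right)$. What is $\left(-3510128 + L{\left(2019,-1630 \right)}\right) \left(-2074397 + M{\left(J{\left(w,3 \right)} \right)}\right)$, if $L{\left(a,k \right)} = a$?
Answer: $7277210785273 - \frac{3508109 i \sqrt{1434}}{6} \approx 7.2772 \cdot 10^{12} - 2.2141 \cdot 10^{7} i$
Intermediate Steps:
$w = -8$ ($w = 2 \left(-4\right) = -8$)
$J{\left(f,s \right)} = 3 + s$
$M{\left(j \right)} = \sqrt{j - \frac{275}{j}}$
$\left(-3510128 + L{\left(2019,-1630 \right)}\right) \left(-2074397 + M{\left(J{\left(w,3 \right)} \right)}\right) = \left(-3510128 + 2019\right) \left(-2074397 + \sqrt{\left(3 + 3\right) - \frac{275}{3 + 3}}\right) = - 3508109 \left(-2074397 + \sqrt{6 - \frac{275}{6}}\right) = - 3508109 \left(-2074397 + \sqrt{- \frac{239}{6}}\right) = - 3508109 \left(-2074397 + \frac{i \sqrt{1434}}{6}\right) = 7277210785273 - \frac{3508109 i \sqrt{1434}}{6}$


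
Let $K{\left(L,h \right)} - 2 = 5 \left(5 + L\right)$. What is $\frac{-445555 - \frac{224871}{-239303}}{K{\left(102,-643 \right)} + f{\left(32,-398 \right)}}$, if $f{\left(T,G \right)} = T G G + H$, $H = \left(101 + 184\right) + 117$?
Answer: $- \frac{3676635286}{41835668369} \approx -0.087883$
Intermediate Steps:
$H = 402$ ($H = 285 + 117 = 402$)
$K{\left(L,h \right)} = 27 + 5 L$ ($K{\left(L,h \right)} = 2 + 5 \left(5 + L\right) = 2 + \left(25 + 5 L\right) = 27 + 5 L$)
$f{\left(T,G \right)} = 402 + T G^{2}$ ($f{\left(T,G \right)} = T G G + 402 = G T G + 402 = T G^{2} + 402 = 402 + T G^{2}$)
$\frac{-445555 - \frac{224871}{-239303}}{K{\left(102,-643 \right)} + f{\left(32,-398 \right)}} = \frac{-445555 - \frac{224871}{-239303}}{\left(27 + 5 \cdot 102\right) + \left(402 + 32 \left(-398\right)^{2}\right)} = \frac{-445555 - - \frac{224871}{239303}}{\left(27 + 510\right) + \left(402 + 32 \cdot 158404\right)} = \frac{-445555 + \frac{224871}{239303}}{537 + \left(402 + 5068928\right)} = - \frac{106622423294}{239303 \left(537 + 5069330\right)} = - \frac{106622423294}{239303 \cdot 5069867} = \left(- \frac{106622423294}{239303}\right) \frac{1}{5069867} = - \frac{3676635286}{41835668369}$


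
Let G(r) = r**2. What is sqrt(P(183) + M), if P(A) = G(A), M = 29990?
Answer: sqrt(63479) ≈ 251.95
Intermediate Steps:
P(A) = A**2
sqrt(P(183) + M) = sqrt(183**2 + 29990) = sqrt(33489 + 29990) = sqrt(63479)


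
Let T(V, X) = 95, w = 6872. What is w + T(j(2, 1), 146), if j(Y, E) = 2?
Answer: 6967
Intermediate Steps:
w + T(j(2, 1), 146) = 6872 + 95 = 6967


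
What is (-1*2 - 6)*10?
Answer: -80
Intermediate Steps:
(-1*2 - 6)*10 = (-2 - 6)*10 = -8*10 = -80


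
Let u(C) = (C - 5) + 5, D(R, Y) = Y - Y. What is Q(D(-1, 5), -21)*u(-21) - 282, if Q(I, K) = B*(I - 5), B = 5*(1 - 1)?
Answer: -282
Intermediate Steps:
D(R, Y) = 0
B = 0 (B = 5*0 = 0)
Q(I, K) = 0 (Q(I, K) = 0*(I - 5) = 0*(-5 + I) = 0)
u(C) = C (u(C) = (-5 + C) + 5 = C)
Q(D(-1, 5), -21)*u(-21) - 282 = 0*(-21) - 282 = 0 - 282 = -282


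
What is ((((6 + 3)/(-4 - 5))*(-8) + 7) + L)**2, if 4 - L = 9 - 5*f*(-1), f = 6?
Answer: 400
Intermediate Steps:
L = -35 (L = 4 - (9 - 30*(-1)) = 4 - (9 - 5*(-6)) = 4 - (9 + 30) = 4 - 1*39 = 4 - 39 = -35)
((((6 + 3)/(-4 - 5))*(-8) + 7) + L)**2 = ((((6 + 3)/(-4 - 5))*(-8) + 7) - 35)**2 = (((9/(-9))*(-8) + 7) - 35)**2 = (((9*(-1/9))*(-8) + 7) - 35)**2 = ((-1*(-8) + 7) - 35)**2 = ((8 + 7) - 35)**2 = (15 - 35)**2 = (-20)**2 = 400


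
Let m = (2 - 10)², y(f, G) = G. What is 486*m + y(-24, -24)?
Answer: 31080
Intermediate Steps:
m = 64 (m = (-8)² = 64)
486*m + y(-24, -24) = 486*64 - 24 = 31104 - 24 = 31080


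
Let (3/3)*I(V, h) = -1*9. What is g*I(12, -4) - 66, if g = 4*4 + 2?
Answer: -228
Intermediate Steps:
I(V, h) = -9 (I(V, h) = -1*9 = -9)
g = 18 (g = 16 + 2 = 18)
g*I(12, -4) - 66 = 18*(-9) - 66 = -162 - 66 = -228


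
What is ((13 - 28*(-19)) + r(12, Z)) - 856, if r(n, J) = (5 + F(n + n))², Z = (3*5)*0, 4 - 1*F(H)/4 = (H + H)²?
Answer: 84547714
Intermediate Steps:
F(H) = 16 - 16*H² (F(H) = 16 - 4*(H + H)² = 16 - 4*4*H² = 16 - 16*H²)
Z = 0 (Z = 15*0 = 0)
r(n, J) = (21 - 64*n²)² (r(n, J) = (5 + (16 - 16*(n + n)²))² = (5 + (16 - 16*4*n²))² = (5 + (16 - 64*n²))² = (21 - 64*n²)²)
((13 - 28*(-19)) + r(12, Z)) - 856 = ((13 - 28*(-19)) + (-21 + 64*12²)²) - 856 = ((13 + 532) + (-21 + 64*144)²) - 856 = (545 + (-21 + 9216)²) - 856 = (545 + 9195²) - 856 = (545 + 84548025) - 856 = 84548570 - 856 = 84547714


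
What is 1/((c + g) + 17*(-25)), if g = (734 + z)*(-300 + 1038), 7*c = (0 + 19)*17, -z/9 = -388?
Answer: 7/21828864 ≈ 3.2068e-7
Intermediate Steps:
z = 3492 (z = -9*(-388) = 3492)
c = 323/7 (c = ((0 + 19)*17)/7 = (19*17)/7 = (1/7)*323 = 323/7 ≈ 46.143)
g = 3118788 (g = (734 + 3492)*(-300 + 1038) = 4226*738 = 3118788)
1/((c + g) + 17*(-25)) = 1/((323/7 + 3118788) + 17*(-25)) = 1/(21831839/7 - 425) = 1/(21828864/7) = 7/21828864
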